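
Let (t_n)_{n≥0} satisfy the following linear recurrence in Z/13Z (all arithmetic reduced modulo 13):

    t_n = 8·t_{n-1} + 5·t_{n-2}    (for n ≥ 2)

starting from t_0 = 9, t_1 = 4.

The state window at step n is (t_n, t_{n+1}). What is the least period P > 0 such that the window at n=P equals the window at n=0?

56

n=0: window = (9, 4)
n=1: window = (4, 12)
n=2: window = (12, 12)
n=3: window = (12, 0)
n=4: window = (0, 8)
n=5: window = (8, 12)
n=6: window = (12, 6)
n=7: window = (6, 4)
n=8: window = (4, 10)
n=9: window = (10, 9)
n=10: window = (9, 5)
n=11: window = (5, 7)
n=12: window = (7, 3)
n=13: window = (3, 7)
n=14: window = (7, 6)
n=15: window = (6, 5)
n=16: window = (5, 5)
n=17: window = (5, 0)
n=18: window = (0, 12)
n=19: window = (12, 5)
n=20: window = (5, 9)
n=21: window = (9, 6)
n=22: window = (6, 2)
n=23: window = (2, 7)
n=24: window = (7, 1)
n=25: window = (1, 4)
n=26: window = (4, 11)
n=27: window = (11, 4)
n=28: window = (4, 9)
n=29: window = (9, 1)
n=30: window = (1, 1)
n=31: window = (1, 0)
n=32: window = (0, 5)
n=33: window = (5, 1)
n=34: window = (1, 7)
n=35: window = (7, 9)
n=36: window = (9, 3)
n=37: window = (3, 4)
n=38: window = (4, 8)
n=39: window = (8, 6)
n=40: window = (6, 10)
…
n=54: window = (9, 2)
n=55: window = (2, 9)
n=56: window = (9, 4)
window at n=56 equals window at n=0 → period = 56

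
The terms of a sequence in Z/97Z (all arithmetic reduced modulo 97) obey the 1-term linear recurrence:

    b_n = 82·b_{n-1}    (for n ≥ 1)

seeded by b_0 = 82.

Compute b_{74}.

b_1 = 82·82 = 31
b_2 = 82·31 = 20
b_3 = 82·20 = 88
b_4 = 82·88 = 38
b_5 = 82·38 = 12
b_6 = 82·12 = 14
b_7 = 82·14 = 81
b_8 = 82·81 = 46
b_9 = 82·46 = 86
b_10 = 82·86 = 68
b_11 = 82·68 = 47
b_12 = 82·47 = 71
b_13 = 82·71 = 2
b_14 = 82·2 = 67
b_15 = 82·67 = 62
b_16 = 82·62 = 40
b_17 = 82·40 = 79
b_18 = 82·79 = 76
b_19 = 82·76 = 24
b_20 = 82·24 = 28
b_21 = 82·28 = 65
b_22 = 82·65 = 92
b_23 = 82·92 = 75
b_24 = 82·75 = 39
b_25 = 82·39 = 94
b_26 = 82·94 = 45
b_27 = 82·45 = 4
b_28 = 82·4 = 37
b_29 = 82·37 = 27
b_30 = 82·27 = 80
b_31 = 82·80 = 61
b_32 = 82·61 = 55
b_33 = 82·55 = 48
b_34 = 82·48 = 56
b_35 = 82·56 = 33
b_36 = 82·33 = 87
b_37 = 82·87 = 53
b_38 = 82·53 = 78
b_39 = 82·78 = 91
b_40 = 82·91 = 90
b_41 = 82·90 = 8
b_42 = 82·8 = 74
b_43 = 82·74 = 54
b_44 = 82·54 = 63
b_45 = 82·63 = 25
b_46 = 82·25 = 13
b_47 = 82·13 = 96
b_48 = 82·96 = 15
b_49 = 82·15 = 66
b_50 = 82·66 = 77
b_51 = 82·77 = 9
b_52 = 82·9 = 59
b_53 = 82·59 = 85
b_54 = 82·85 = 83
b_55 = 82·83 = 16
b_56 = 82·16 = 51
b_57 = 82·51 = 11
b_58 = 82·11 = 29
b_59 = 82·29 = 50
b_60 = 82·50 = 26
b_61 = 82·26 = 95
b_62 = 82·95 = 30
b_63 = 82·30 = 35
b_64 = 82·35 = 57
b_65 = 82·57 = 18
b_66 = 82·18 = 21
b_67 = 82·21 = 73
b_68 = 82·73 = 69
b_69 = 82·69 = 32
b_70 = 82·32 = 5
b_71 = 82·5 = 22
b_72 = 82·22 = 58
b_73 = 82·58 = 3
b_74 = 82·3 = 52

52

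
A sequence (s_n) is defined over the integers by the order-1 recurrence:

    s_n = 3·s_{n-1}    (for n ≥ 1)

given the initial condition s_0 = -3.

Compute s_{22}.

s_1 = 3·-3 = -9
s_2 = 3·-9 = -27
s_3 = 3·-27 = -81
s_4 = 3·-81 = -243
s_5 = 3·-243 = -729
s_6 = 3·-729 = -2187
s_7 = 3·-2187 = -6561
s_8 = 3·-6561 = -19683
s_9 = 3·-19683 = -59049
s_10 = 3·-59049 = -177147
s_11 = 3·-177147 = -531441
s_12 = 3·-531441 = -1594323
s_13 = 3·-1594323 = -4782969
s_14 = 3·-4782969 = -14348907
s_15 = 3·-14348907 = -43046721
s_16 = 3·-43046721 = -129140163
s_17 = 3·-129140163 = -387420489
s_18 = 3·-387420489 = -1162261467
s_19 = 3·-1162261467 = -3486784401
s_20 = 3·-3486784401 = -10460353203
s_21 = 3·-10460353203 = -31381059609
s_22 = 3·-31381059609 = -94143178827

-94143178827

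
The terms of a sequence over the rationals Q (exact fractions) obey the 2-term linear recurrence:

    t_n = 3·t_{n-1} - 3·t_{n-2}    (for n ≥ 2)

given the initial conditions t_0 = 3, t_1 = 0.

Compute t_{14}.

t_2 = 3·0 + -3·3 = -9
t_3 = 3·-9 + -3·0 = -27
t_4 = 3·-27 + -3·-9 = -54
t_5 = 3·-54 + -3·-27 = -81
t_6 = 3·-81 + -3·-54 = -81
t_7 = 3·-81 + -3·-81 = 0
t_8 = 3·0 + -3·-81 = 243
t_9 = 3·243 + -3·0 = 729
t_10 = 3·729 + -3·243 = 1458
t_11 = 3·1458 + -3·729 = 2187
t_12 = 3·2187 + -3·1458 = 2187
t_13 = 3·2187 + -3·2187 = 0
t_14 = 3·0 + -3·2187 = -6561

-6561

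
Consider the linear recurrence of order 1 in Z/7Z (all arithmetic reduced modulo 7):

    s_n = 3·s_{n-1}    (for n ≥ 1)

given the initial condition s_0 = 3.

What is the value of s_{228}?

s_1 = 3·3 = 2
s_2 = 3·2 = 6
s_3 = 3·6 = 4
s_4 = 3·4 = 5
s_5 = 3·5 = 1
s_6 = 3·1 = 3
(s_6) = (3) = (s_0), so the sequence has period 6.
228 ≡ 0 (mod 6), hence s_228 = s_0 = 3.

3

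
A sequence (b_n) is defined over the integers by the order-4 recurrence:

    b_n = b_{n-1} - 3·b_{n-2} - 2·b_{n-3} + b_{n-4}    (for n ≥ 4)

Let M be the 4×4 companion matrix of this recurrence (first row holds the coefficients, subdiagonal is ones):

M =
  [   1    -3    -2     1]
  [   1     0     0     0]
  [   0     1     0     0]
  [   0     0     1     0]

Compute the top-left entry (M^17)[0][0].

(M^17)[0][0] is the top entry after applying M 17 times to the unit state (1, 0, 0, 0). Equivalently it is h_{20} for the auxiliary sequence (h_n) obeying the same recurrence with h_3 = 1 and h_i = 0 for 0 ≤ i < 3:
h_4 = 1·1 + -3·0 + -2·0 + 1·0 = 1
h_5 = 1·1 + -3·1 + -2·0 + 1·0 = -2
h_6 = 1·-2 + -3·1 + -2·1 + 1·0 = -7
h_7 = 1·-7 + -3·-2 + -2·1 + 1·1 = -2
h_8 = 1·-2 + -3·-7 + -2·-2 + 1·1 = 24
h_9 = 1·24 + -3·-2 + -2·-7 + 1·-2 = 42
h_10 = 1·42 + -3·24 + -2·-2 + 1·-7 = -33
h_11 = 1·-33 + -3·42 + -2·24 + 1·-2 = -209
h_12 = 1·-209 + -3·-33 + -2·42 + 1·24 = -170
h_13 = 1·-170 + -3·-209 + -2·-33 + 1·42 = 565
h_14 = 1·565 + -3·-170 + -2·-209 + 1·-33 = 1460
h_15 = 1·1460 + -3·565 + -2·-170 + 1·-209 = -104
h_16 = 1·-104 + -3·1460 + -2·565 + 1·-170 = -5784
h_17 = 1·-5784 + -3·-104 + -2·1460 + 1·565 = -7827
h_18 = 1·-7827 + -3·-5784 + -2·-104 + 1·1460 = 11193
h_19 = 1·11193 + -3·-7827 + -2·-5784 + 1·-104 = 46138
h_20 = 1·46138 + -3·11193 + -2·-7827 + 1·-5784 = 22429

22429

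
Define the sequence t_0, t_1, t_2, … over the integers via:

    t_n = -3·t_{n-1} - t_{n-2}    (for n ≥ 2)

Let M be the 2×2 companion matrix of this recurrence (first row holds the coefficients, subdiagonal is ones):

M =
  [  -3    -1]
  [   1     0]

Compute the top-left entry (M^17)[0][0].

-14930352

(M^17)[0][0] is the top entry after applying M 17 times to the unit state (1, 0). Equivalently it is h_{18} for the auxiliary sequence (h_n) obeying the same recurrence with h_1 = 1 and h_i = 0 for 0 ≤ i < 1:
h_2 = -3·1 + -1·0 = -3
h_3 = -3·-3 + -1·1 = 8
h_4 = -3·8 + -1·-3 = -21
h_5 = -3·-21 + -1·8 = 55
h_6 = -3·55 + -1·-21 = -144
h_7 = -3·-144 + -1·55 = 377
h_8 = -3·377 + -1·-144 = -987
h_9 = -3·-987 + -1·377 = 2584
h_10 = -3·2584 + -1·-987 = -6765
h_11 = -3·-6765 + -1·2584 = 17711
h_12 = -3·17711 + -1·-6765 = -46368
h_13 = -3·-46368 + -1·17711 = 121393
h_14 = -3·121393 + -1·-46368 = -317811
h_15 = -3·-317811 + -1·121393 = 832040
h_16 = -3·832040 + -1·-317811 = -2178309
h_17 = -3·-2178309 + -1·832040 = 5702887
h_18 = -3·5702887 + -1·-2178309 = -14930352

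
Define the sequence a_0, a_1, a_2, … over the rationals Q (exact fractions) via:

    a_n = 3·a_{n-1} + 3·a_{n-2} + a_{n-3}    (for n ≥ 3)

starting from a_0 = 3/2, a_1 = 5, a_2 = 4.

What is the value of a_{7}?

11749/2

a_3 = 3·4 + 3·5 + 1·3/2 = 57/2
a_4 = 3·57/2 + 3·4 + 1·5 = 205/2
a_5 = 3·205/2 + 3·57/2 + 1·4 = 397
a_6 = 3·397 + 3·205/2 + 1·57/2 = 1527
a_7 = 3·1527 + 3·397 + 1·205/2 = 11749/2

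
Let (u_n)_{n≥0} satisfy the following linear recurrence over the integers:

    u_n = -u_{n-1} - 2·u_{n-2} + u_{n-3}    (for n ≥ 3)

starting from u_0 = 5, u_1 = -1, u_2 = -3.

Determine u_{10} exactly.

28

u_3 = -1·-3 + -2·-1 + 1·5 = 10
u_4 = -1·10 + -2·-3 + 1·-1 = -5
u_5 = -1·-5 + -2·10 + 1·-3 = -18
u_6 = -1·-18 + -2·-5 + 1·10 = 38
u_7 = -1·38 + -2·-18 + 1·-5 = -7
u_8 = -1·-7 + -2·38 + 1·-18 = -87
u_9 = -1·-87 + -2·-7 + 1·38 = 139
u_10 = -1·139 + -2·-87 + 1·-7 = 28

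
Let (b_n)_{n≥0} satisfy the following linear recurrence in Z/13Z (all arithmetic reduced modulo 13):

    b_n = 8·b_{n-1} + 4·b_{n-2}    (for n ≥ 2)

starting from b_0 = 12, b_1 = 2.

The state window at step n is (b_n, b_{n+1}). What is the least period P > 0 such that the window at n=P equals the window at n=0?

n=0: window = (12, 2)
n=1: window = (2, 12)
n=2: window = (12, 0)
n=3: window = (0, 9)
n=4: window = (9, 7)
n=5: window = (7, 1)
n=6: window = (1, 10)
n=7: window = (10, 6)
n=8: window = (6, 10)
n=9: window = (10, 0)
n=10: window = (0, 1)
n=11: window = (1, 8)
n=12: window = (8, 3)
n=13: window = (3, 4)
n=14: window = (4, 5)
n=15: window = (5, 4)
n=16: window = (4, 0)
n=17: window = (0, 3)
n=18: window = (3, 11)
n=19: window = (11, 9)
n=20: window = (9, 12)
n=21: window = (12, 2)
window at n=21 equals window at n=0 → period = 21

21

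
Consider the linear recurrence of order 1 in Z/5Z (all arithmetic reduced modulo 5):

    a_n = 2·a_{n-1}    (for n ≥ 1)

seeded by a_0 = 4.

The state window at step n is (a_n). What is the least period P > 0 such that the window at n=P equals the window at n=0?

4

n=0: window = (4)
n=1: window = (3)
n=2: window = (1)
n=3: window = (2)
n=4: window = (4)
window at n=4 equals window at n=0 → period = 4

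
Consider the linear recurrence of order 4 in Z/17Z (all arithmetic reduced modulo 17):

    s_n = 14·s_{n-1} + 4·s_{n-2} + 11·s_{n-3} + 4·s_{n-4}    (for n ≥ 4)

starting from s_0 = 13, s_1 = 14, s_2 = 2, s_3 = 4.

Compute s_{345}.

s_4 = 14·4 + 4·2 + 11·14 + 4·13 = 15
s_5 = 14·15 + 4·4 + 11·2 + 4·14 = 15
s_6 = 14·15 + 4·15 + 11·4 + 4·2 = 16
s_7 = 14·16 + 4·15 + 11·15 + 4·4 = 6
s_8 = 14·6 + 4·16 + 11·15 + 4·15 = 16
s_9 = 14·16 + 4·6 + 11·16 + 4·15 = 8
Continuing the recurrence:
  s_10 = 0;  s_11 = 11;  s_12 = 0;  s_13 = 8;  s_14 = 12;  s_15 = 6
  s_16 = 16;  s_17 = 4;  s_18 = 13;  s_19 = 7;  s_20 = 3;  s_21 = 8
  s_22 = 15;  s_23 = 14;  s_24 = 16;  s_25 = 1;  s_26 = 3;  s_27 = 6
  s_28 = 1;  s_29 = 7;  s_30 = 10;  s_31 = 16;  s_32 = 5;  s_33 = 0
  s_34 = 15;  s_35 = 6;  s_36 = 11;  s_37 = 3;  s_38 = 8;  s_39 = 14
  s_40 = 16;  s_41 = 6;  s_42 = 11;  s_43 = 2;  s_44 = 15;  s_45 = 6
  s_46 = 6;  s_47 = 9;  s_48 = 4;  s_49 = 12;  s_50 = 1;  s_51 = 6
  s_52 = 15;  s_53 = 4;  s_54 = 16;  s_55 = 4;  s_56 = 3;  s_57 = 12
  s_58 = 16;  s_59 = 15;  s_60 = 10;  s_61 = 16;  s_62 = 0;  s_63 = 13
  s_64 = 7;  s_65 = 10;  s_66 = 5;  s_67 = 1;  s_68 = 2;  s_69 = 8
  s_70 = 15;  s_71 = 13;  s_72 = 15;  s_73 = 0;  s_74 = 8;  s_75 = 6
  s_76 = 6;  s_77 = 9;  s_78 = 10;  s_79 = 11;  s_80 = 11;  s_81 = 4
  s_82 = 6;  s_83 = 10;  s_84 = 14;  s_85 = 12;  s_86 = 1;  s_87 = 1
  s_88 = 2;  s_89 = 6;  s_90 = 5;  s_91 = 1;  s_92 = 6;  s_93 = 14
  s_94 = 13;  s_95 = 2;  s_96 = 3;  s_97 = 11;  s_98 = 2;  s_99 = 11
  s_100 = 6;  s_101 = 7;  s_102 = 13;  s_103 = 14;  s_104 = 9;  s_105 = 13
  s_106 = 16;  s_107 = 6;  s_108 = 4;  s_109 = 2;  s_110 = 4;  s_111 = 13
  s_112 = 15;  s_113 = 8;  s_114 = 8;  s_115 = 4;  s_116 = 15;  s_117 = 6
  s_118 = 16;  s_119 = 4;  s_120 = 8;  s_121 = 5;  s_122 = 6;  s_123 = 4
  s_124 = 14;  s_125 = 9;  s_126 = 12;  s_127 = 0;  s_128 = 16;  s_129 = 1
  s_130 = 7;  s_131 = 6;  s_132 = 0;  s_133 = 3;  s_134 = 0;  s_135 = 2
  s_136 = 10;  s_137 = 7;  s_138 = 7;  s_139 = 6;  s_140 = 8;  s_141 = 3
  s_142 = 15;  s_143 = 11;  s_144 = 7;  s_145 = 13;  s_146 = 0;  s_147 = 3
  s_148 = 9;  s_149 = 3;  s_150 = 9;  s_151 = 11;  s_152 = 4;  s_153 = 7
  s_154 = 16;  s_155 = 0;  s_156 = 4;  s_157 = 5;  s_158 = 14;  s_159 = 5
  s_160 = 10;  s_161 = 11;  s_162 = 16;  s_163 = 7;  s_164 = 0;  s_165 = 10
  s_166 = 9;  s_167 = 7;  s_168 = 6;  s_169 = 13;  s_170 = 13;  s_171 = 5
  s_172 = 0;  s_173 = 11;  s_174 = 6;  s_175 = 12;  s_176 = 7;  s_177 = 1
  s_178 = 11;  s_179 = 11;  s_180 = 16;  s_181 = 2;  s_182 = 2;  s_183 = 1
  s_184 = 6;  s_185 = 16;  s_186 = 12;  s_187 = 13;  s_188 = 5;  s_189 = 12
  s_190 = 5;  s_191 = 4;  s_192 = 7;  s_193 = 13;  s_194 = 2;  s_195 = 3
  s_196 = 0;  s_197 = 1;  s_198 = 4;  s_199 = 4;  s_200 = 15;  s_201 = 2
  s_202 = 12;  s_203 = 0;  s_204 = 11;  s_205 = 5;  s_206 = 9;  s_207 = 12
  s_208 = 14;  s_209 = 6;  s_210 = 2;  s_211 = 16;  s_212 = 14;  s_213 = 0
  s_214 = 2;  s_215 = 8;  s_216 = 6;  s_217 = 2;  s_218 = 12;  s_219 = 2
  s_220 = 3;  s_221 = 3;  s_222 = 5;  s_223 = 4;  s_224 = 2;  s_225 = 9
  s_226 = 11;  s_227 = 7;  s_228 = 11;  s_229 = 16;  s_230 = 15;  s_231 = 15
  s_232 = 14;  s_233 = 9;  s_234 = 16;  s_235 = 15;  s_236 = 4;  s_237 = 5
  s_238 = 9;  s_239 = 12;  s_240 = 3;  s_241 = 5;  s_242 = 12;  s_243 = 14
  s_244 = 5;  s_245 = 6;  s_246 = 0;  s_247 = 16;  s_248 = 4;  s_249 = 8
  s_250 = 15;  s_251 = 10;  s_252 = 15;  s_253 = 5;  s_254 = 11;  s_255 = 5
  s_256 = 8;  s_257 = 1;  s_258 = 9;  s_259 = 0;  s_260 = 11;  s_261 = 2
  s_262 = 6;  s_263 = 9;  s_264 = 12;  s_265 = 6;  s_266 = 0;  s_267 = 5
  s_268 = 14;  s_269 = 2;  s_270 = 3;  s_271 = 3;  s_272 = 13;  s_273 = 14
  s_274 = 4;  s_275 = 12;  s_276 = 16;  s_277 = 15;  s_278 = 14;  s_279 = 4
  s_280 = 1;  s_281 = 6;  s_282 = 1;  s_283 = 14;  s_284 = 15;  s_285 = 12
  s_286 = 12;  s_287 = 12;  s_288 = 0;  s_289 = 7;  s_290 = 6;  s_291 = 7
  s_292 = 12;  s_293 = 1;  s_294 = 10;  s_295 = 15;  s_296 = 3;  s_297 = 12
  s_298 = 11;  s_299 = 6;  s_300 = 0;  s_301 = 6;  s_302 = 7;  s_303 = 10
  s_304 = 13;  s_305 = 0;  s_306 = 3;  s_307 = 4;  s_308 = 1;  s_309 = 12
  s_310 = 7;  s_311 = 3;  s_312 = 2;  s_313 = 12;  s_314 = 16;  s_315 = 0
  s_316 = 0;  s_317 = 3;  s_318 = 4;  s_319 = 0;  s_320 = 15;  s_321 = 11
  s_322 = 9;  s_323 = 12;  s_324 = 11;  s_325 = 5;  s_326 = 10;  s_327 = 6
  s_328 = 2;  s_329 = 12;  s_330 = 10;  s_331 = 13;  s_332 = 5;  s_333 = 8
  s_334 = 9;  s_335 = 10;  s_336 = 12;  s_337 = 16;  s_338 = 10;  s_339 = 2
  s_340 = 3;  s_341 = 3;  s_342 = 14;  s_343 = 11
s_344 = 14·11 + 4·14 + 11·3 + 4·3 = 0
s_345 = 14·0 + 4·11 + 11·14 + 4·3 = 6

6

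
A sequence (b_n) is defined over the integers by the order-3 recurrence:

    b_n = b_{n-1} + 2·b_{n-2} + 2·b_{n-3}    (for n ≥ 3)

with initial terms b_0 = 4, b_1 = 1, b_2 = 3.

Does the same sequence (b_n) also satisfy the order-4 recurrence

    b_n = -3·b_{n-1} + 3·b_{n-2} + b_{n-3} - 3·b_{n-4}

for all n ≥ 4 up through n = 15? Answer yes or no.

Terms b_0..b_15: 4, 1, 3, 13, 21, 53, 121, 269, 617, 1397, 3169, 7197, 16329, 37061, 84113, 190893
n=4: candidate gives -41, actual b_4 = 21 ✗

no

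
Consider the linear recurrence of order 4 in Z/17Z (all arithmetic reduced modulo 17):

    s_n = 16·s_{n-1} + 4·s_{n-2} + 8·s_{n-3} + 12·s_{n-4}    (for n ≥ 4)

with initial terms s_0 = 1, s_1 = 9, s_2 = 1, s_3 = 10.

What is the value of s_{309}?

s_4 = 16·10 + 4·1 + 8·9 + 12·1 = 10
s_5 = 16·10 + 4·10 + 8·1 + 12·9 = 10
s_6 = 16·10 + 4·10 + 8·10 + 12·1 = 3
s_7 = 16·3 + 4·10 + 8·10 + 12·10 = 16
s_8 = 16·16 + 4·3 + 8·10 + 12·10 = 9
s_9 = 16·9 + 4·16 + 8·3 + 12·10 = 12
Continuing the recurrence:
  s_10 = 1;  s_11 = 5;  s_12 = 16;  s_13 = 3;  s_14 = 11;  s_15 = 2
  s_16 = 3;  s_17 = 10;  s_18 = 14;  s_19 = 6;  s_20 = 13;  s_21 = 5
  s_22 = 8;  s_23 = 1;  s_24 = 6;  s_25 = 3;  s_26 = 6;  s_27 = 15
  s_28 = 3;  s_29 = 5;  s_30 = 12;  s_31 = 8;  s_32 = 14;  s_33 = 4
  s_34 = 5;  s_35 = 15;  s_36 = 1;  s_37 = 11;  s_38 = 3;  s_39 = 8
  s_40 = 2;  s_41 = 16;  s_42 = 7;  s_43 = 16;  s_44 = 11;  s_45 = 12
  s_46 = 6;  s_47 = 16;  s_48 = 15;  s_49 = 3;  s_50 = 2;  s_51 = 16
  s_52 = 9;  s_53 = 5;  s_54 = 13;  s_55 = 16;  s_56 = 14;  s_57 = 10
  s_58 = 7;  s_59 = 14;  s_60 = 7;  s_61 = 4;  s_62 = 16;  s_63 = 3
  s_64 = 7;  s_65 = 11;  s_66 = 12;  s_67 = 5;  s_68 = 11;  s_69 = 16
  s_70 = 8;  s_71 = 0;  s_72 = 3;  s_73 = 15;  s_74 = 8;  s_75 = 8
  s_76 = 10;  s_77 = 11;  s_78 = 2;  s_79 = 14;  s_80 = 15;  s_81 = 2
  s_82 = 7;  s_83 = 0;  s_84 = 3;  s_85 = 9;  s_86 = 2;  s_87 = 7
  s_88 = 7;  s_89 = 9;  s_90 = 14;  s_91 = 9;  s_92 = 16;  s_93 = 2
  s_94 = 13;  s_95 = 10;  s_96 = 12;  s_97 = 3;  s_98 = 9;  s_99 = 15
  s_100 = 2;  s_101 = 13;  s_102 = 2;  s_103 = 8;  s_104 = 9;  s_105 = 8
  s_106 = 14;  s_107 = 16;  s_108 = 8;  s_109 = 9;  s_110 = 13;  s_111 = 7
  s_112 = 9;  s_113 = 10;  s_114 = 0;  s_115 = 9;  s_116 = 9;  s_117 = 11
  s_118 = 12;  s_119 = 8;  s_120 = 15;  s_121 = 7;  s_122 = 6;  s_123 = 0
  s_124 = 5;  s_125 = 8;  s_126 = 16;  s_127 = 5;  s_128 = 13;  s_129 = 10
  s_130 = 2;  s_131 = 15;  s_132 = 8;  s_133 = 1;  s_134 = 5;  s_135 = 5
  s_136 = 0;  s_137 = 4;  s_138 = 11;  s_139 = 14;  s_140 = 11;  s_141 = 11
  s_142 = 5;  s_143 = 6;  s_144 = 13;  s_145 = 13;  s_146 = 11;  s_147 = 13
  s_148 = 2;  s_149 = 5;  s_150 = 1;  s_151 = 4;  s_152 = 13;  s_153 = 3
  s_154 = 8;  s_155 = 3;  s_156 = 5;  s_157 = 5;  s_158 = 16;  s_159 = 12
  s_160 = 16;  s_161 = 16;  s_162 = 13;  s_163 = 0;  s_164 = 15;  s_165 = 9
  s_166 = 3;  s_167 = 0;  s_168 = 9;  s_169 = 4;  s_170 = 0;  s_171 = 3
  s_172 = 1;  s_173 = 8;  s_174 = 3;  s_175 = 5;  s_176 = 15;  s_177 = 6
  s_178 = 11;  s_179 = 6;  s_180 = 11;  s_181 = 3;  s_182 = 0;  s_183 = 2
  s_184 = 1;  s_185 = 9;  s_186 = 11;  s_187 = 6;  s_188 = 3;  s_189 = 13
  s_190 = 9;  s_191 = 3;  s_192 = 3;  s_193 = 16;  s_194 = 9;  s_195 = 13
  s_196 = 0;  s_197 = 10;  s_198 = 15;  s_199 = 11;  s_200 = 10;  s_201 = 2
  s_202 = 0;  s_203 = 16;  s_204 = 1;  s_205 = 2;  s_206 = 11;  s_207 = 10
  s_208 = 11;  s_209 = 5;  s_210 = 13;  s_211 = 11;  s_212 = 9;  s_213 = 12
  s_214 = 13;  s_215 = 1;  s_216 = 0;  s_217 = 14;  s_218 = 14;  s_219 = 3
  s_220 = 12;  s_221 = 8;  s_222 = 11;  s_223 = 0;  s_224 = 14;  s_225 = 0
  s_226 = 1;  s_227 = 9;  s_228 = 10;  s_229 = 0;  s_230 = 5;  s_231 = 13
  s_232 = 8;  s_233 = 16;  s_234 = 10;  s_235 = 2;  s_236 = 7;  s_237 = 1
  s_238 = 10;  s_239 = 6;  s_240 = 7;  s_241 = 7;  s_242 = 2;  s_243 = 1
  s_244 = 11;  s_245 = 8;  s_246 = 0;  s_247 = 13;  s_248 = 13;  s_249 = 16
  s_250 = 4;  s_251 = 14;  s_252 = 14;  s_253 = 11;  s_254 = 1;  s_255 = 0
  s_256 = 5;  s_257 = 16;  s_258 = 16;  s_259 = 3;  s_260 = 11;  s_261 = 15
  s_262 = 7;  s_263 = 7;  s_264 = 1;  s_265 = 8;  s_266 = 0;  s_267 = 5
  s_268 = 3;  s_269 = 11;  s_270 = 7;  s_271 = 2;  s_272 = 14;  s_273 = 12
  s_274 = 8;  s_275 = 6;  s_276 = 1;  s_277 = 10;  s_278 = 2;  s_279 = 16
  s_280 = 16;  s_281 = 14;  s_282 = 15;  s_283 = 4;  s_284 = 3;  s_285 = 12
  s_286 = 8;  s_287 = 10;  s_288 = 1;  s_289 = 9;  s_290 = 1;  s_291 = 10
  s_292 = 10;  s_293 = 10;  s_294 = 3;  s_295 = 16;  s_296 = 9;  s_297 = 12
  s_298 = 1;  s_299 = 5;  s_300 = 16;  s_301 = 3;  s_302 = 11;  s_303 = 2
  s_304 = 3;  s_305 = 10;  s_306 = 14;  s_307 = 6
s_308 = 16·6 + 4·14 + 8·10 + 12·3 = 13
s_309 = 16·13 + 4·6 + 8·14 + 12·10 = 5

5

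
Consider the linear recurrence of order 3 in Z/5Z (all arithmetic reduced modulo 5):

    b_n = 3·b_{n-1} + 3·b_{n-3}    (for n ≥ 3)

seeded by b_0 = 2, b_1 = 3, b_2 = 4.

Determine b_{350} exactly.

b_3 = 3·4 + 0·3 + 3·2 = 3
b_4 = 3·3 + 0·4 + 3·3 = 3
b_5 = 3·3 + 0·3 + 3·4 = 1
b_6 = 3·1 + 0·3 + 3·3 = 2
b_7 = 3·2 + 0·1 + 3·3 = 0
b_8 = 3·0 + 0·2 + 3·1 = 3
b_9 = 3·3 + 0·0 + 3·2 = 0
b_10 = 3·0 + 0·3 + 3·0 = 0
b_11 = 3·0 + 0·0 + 3·3 = 4
b_12 = 3·4 + 0·0 + 3·0 = 2
b_13 = 3·2 + 0·4 + 3·0 = 1
b_14 = 3·1 + 0·2 + 3·4 = 0
b_15 = 3·0 + 0·1 + 3·2 = 1
b_16 = 3·1 + 0·0 + 3·1 = 1
b_17 = 3·1 + 0·1 + 3·0 = 3
b_18 = 3·3 + 0·1 + 3·1 = 2
b_19 = 3·2 + 0·3 + 3·1 = 4
b_20 = 3·4 + 0·2 + 3·3 = 1
b_21 = 3·1 + 0·4 + 3·2 = 4
b_22 = 3·4 + 0·1 + 3·4 = 4
b_23 = 3·4 + 0·4 + 3·1 = 0
b_24 = 3·0 + 0·4 + 3·4 = 2
b_25 = 3·2 + 0·0 + 3·4 = 3
b_26 = 3·3 + 0·2 + 3·0 = 4
(b_24, b_25, b_26) = (2, 3, 4) = (b_0, b_1, b_2), so the sequence has period 24.
350 ≡ 14 (mod 24), hence b_350 = b_14 = 0.

0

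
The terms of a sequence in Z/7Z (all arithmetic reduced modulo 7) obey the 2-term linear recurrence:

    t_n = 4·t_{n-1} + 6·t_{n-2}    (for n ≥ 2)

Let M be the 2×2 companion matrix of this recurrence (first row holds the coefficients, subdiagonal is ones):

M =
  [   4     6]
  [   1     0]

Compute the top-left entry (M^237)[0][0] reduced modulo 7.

3

(M^237)[0][0] is the top entry after applying M 237 times to the unit state (1, 0). Equivalently it is h_{238} for the auxiliary sequence (h_n) obeying the same recurrence with h_1 = 1 and h_i = 0 for 0 ≤ i < 1:
h_2 = 4·1 + 6·0 = 4
h_3 = 4·4 + 6·1 = 1
h_4 = 4·1 + 6·4 = 0
h_5 = 4·0 + 6·1 = 6
h_6 = 4·6 + 6·0 = 3
h_7 = 4·3 + 6·6 = 6
h_8 = 4·6 + 6·3 = 0
h_9 = 4·0 + 6·6 = 1
(h_8, h_9) = (0, 1) = (h_0, h_1), so the sequence has period 8.
238 ≡ 6 (mod 8), hence h_238 = h_6 = 3.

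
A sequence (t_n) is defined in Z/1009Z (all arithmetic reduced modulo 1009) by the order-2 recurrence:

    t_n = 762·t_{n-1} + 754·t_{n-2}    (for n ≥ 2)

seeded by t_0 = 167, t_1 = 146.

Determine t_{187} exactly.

517

t_2 = 762·146 + 754·167 = 55
t_3 = 762·55 + 754·146 = 644
t_4 = 762·644 + 754·55 = 455
t_5 = 762·455 + 754·644 = 870
t_6 = 762·870 + 754·455 = 37
t_7 = 762·37 + 754·870 = 72
Continuing the recurrence:
  t_8 = 24;  t_9 = 937;  t_10 = 565;  t_11 = 894;  t_12 = 365;  t_13 = 719
  t_14 = 753;  t_15 = 967;  t_16 = 988;  t_17 = 762;  t_18 = 779;  t_19 = 733
  t_20 = 697;  t_21 = 130;  t_22 = 27;  t_23 = 541;  t_24 = 748;  t_25 = 169
  t_26 = 596;  t_27 = 394;  t_28 = 934;  t_29 = 793;  t_30 = 838;  t_31 = 453
  t_32 = 326;  t_33 = 718;  t_34 = 855;  t_35 = 244;  t_36 = 191;  t_37 = 584
  t_38 = 775;  t_39 = 697;  t_40 = 519;  t_41 = 808;  t_42 = 40;  t_43 = 6
  t_44 = 426;  t_45 = 202;  t_46 = 898;  t_47 = 123;  t_48 = 951;  t_49 = 114
  t_50 = 758;  t_51 = 639;  t_52 = 9;  t_53 = 308;  t_54 = 331;  t_55 = 134
  t_56 = 550;  t_57 = 501;  t_58 = 361;  t_59 = 13;  t_60 = 589;  t_61 = 534
  t_62 = 427;  t_63 = 521;  t_64 = 552;  t_65 = 204;  t_66 = 562;  t_67 = 876
  t_68 = 531;  t_69 = 631;  t_70 = 339;  t_71 = 549;  t_72 = 941;  t_73 = 908
  t_74 = 918;  t_75 = 809;  t_76 = 966;  t_77 = 72;  t_78 = 244;  t_79 = 74
  t_80 = 222;  t_81 = 962;  t_82 = 404;  t_83 = 989;  t_84 = 802;  t_85 = 734
  t_86 = 639;  t_87 = 75;  t_88 = 150;  t_89 = 329;  t_90 = 558;  t_91 = 259
  t_92 = 582;  t_93 = 73;  t_94 = 44;  t_95 = 787;  t_96 = 227;  t_97 = 541
  t_98 = 198;  t_99 = 813;  t_100 = 949;  t_101 = 224;  t_102 = 332;  t_103 = 118
  t_104 = 211;  t_105 = 531;  t_106 = 694;  t_107 = 922;  t_108 = 914;  t_109 = 245
  t_110 = 34;  t_111 = 766;  t_112 = 901;  t_113 = 858;  t_114 = 261;  t_115 = 272
  t_116 = 458;  t_117 = 143;  t_118 = 248;  t_119 = 152;  t_120 = 116;  t_121 = 191
  t_122 = 936;  t_123 = 605;  t_124 = 350;  t_125 = 426;  t_126 = 265;  t_127 = 472
  t_128 = 488;  t_129 = 255;  t_130 = 249;  t_131 = 606;  t_132 = 731;  t_133 = 910
  t_134 = 497;  t_135 = 359;  t_136 = 518;  t_137 = 471;  t_138 = 796;  t_139 = 109
  t_140 = 149;  t_141 = 987;  t_142 = 736;  t_143 = 393;  t_144 = 796;  t_145 = 828
  t_146 = 140;  t_147 = 476;  t_148 = 96;  t_149 = 204;  t_150 = 807;  t_151 = 901
  t_152 = 493;  t_153 = 615;  t_154 = 864;  t_155 = 70;  t_156 = 514;  t_157 = 488
  t_158 = 644;  t_159 = 21;  t_160 = 105;  t_161 = 998;  t_162 = 158;  t_163 = 103
  t_164 = 863;  t_165 = 716;  t_166 = 629;  t_167 = 72;  t_168 = 414;  t_169 = 462
  t_170 = 278;  t_171 = 189;  t_172 = 480;  t_173 = 739;  t_174 = 794;  t_175 = 875
  t_176 = 140;  t_177 = 599;  t_178 = 994;  t_179 = 292;  t_180 = 313;  t_181 = 588
  t_182 = 965;  t_183 = 170;  t_184 = 509;  t_185 = 439
t_186 = 762·439 + 754·509 = 905
t_187 = 762·905 + 754·439 = 517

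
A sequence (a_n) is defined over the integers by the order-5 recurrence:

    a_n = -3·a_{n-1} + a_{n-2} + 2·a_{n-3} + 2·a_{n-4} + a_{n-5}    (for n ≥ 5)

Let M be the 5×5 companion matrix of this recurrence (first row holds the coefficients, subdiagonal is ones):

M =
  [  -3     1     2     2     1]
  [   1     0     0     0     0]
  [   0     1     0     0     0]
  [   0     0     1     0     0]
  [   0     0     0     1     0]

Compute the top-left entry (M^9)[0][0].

(M^9)[0][0] is the top entry after applying M 9 times to the unit state (1, 0, 0, 0, 0). Equivalently it is h_{13} for the auxiliary sequence (h_n) obeying the same recurrence with h_4 = 1 and h_i = 0 for 0 ≤ i < 4:
h_5 = -3·1 + 1·0 + 2·0 + 2·0 + 1·0 = -3
h_6 = -3·-3 + 1·1 + 2·0 + 2·0 + 1·0 = 10
h_7 = -3·10 + 1·-3 + 2·1 + 2·0 + 1·0 = -31
h_8 = -3·-31 + 1·10 + 2·-3 + 2·1 + 1·0 = 99
h_9 = -3·99 + 1·-31 + 2·10 + 2·-3 + 1·1 = -313
h_10 = -3·-313 + 1·99 + 2·-31 + 2·10 + 1·-3 = 993
h_11 = -3·993 + 1·-313 + 2·99 + 2·-31 + 1·10 = -3146
h_12 = -3·-3146 + 1·993 + 2·-313 + 2·99 + 1·-31 = 9972
h_13 = -3·9972 + 1·-3146 + 2·993 + 2·-313 + 1·99 = -31603

-31603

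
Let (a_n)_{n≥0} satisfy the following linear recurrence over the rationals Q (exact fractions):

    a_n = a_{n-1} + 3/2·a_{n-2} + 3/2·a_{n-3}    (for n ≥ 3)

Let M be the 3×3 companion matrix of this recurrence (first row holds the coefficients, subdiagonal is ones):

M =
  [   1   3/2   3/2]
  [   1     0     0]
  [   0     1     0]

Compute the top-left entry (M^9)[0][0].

(M^9)[0][0] is the top entry after applying M 9 times to the unit state (1, 0, 0). Equivalently it is h_{11} for the auxiliary sequence (h_n) obeying the same recurrence with h_2 = 1 and h_i = 0 for 0 ≤ i < 2:
h_3 = 1·1 + 3/2·0 + 3/2·0 = 1
h_4 = 1·1 + 3/2·1 + 3/2·0 = 5/2
h_5 = 1·5/2 + 3/2·1 + 3/2·1 = 11/2
h_6 = 1·11/2 + 3/2·5/2 + 3/2·1 = 43/4
h_7 = 1·43/4 + 3/2·11/2 + 3/2·5/2 = 91/4
h_8 = 1·91/4 + 3/2·43/4 + 3/2·11/2 = 377/8
h_9 = 1·377/8 + 3/2·91/4 + 3/2·43/4 = 779/8
h_10 = 1·779/8 + 3/2·377/8 + 3/2·91/4 = 3235/16
h_11 = 1·3235/16 + 3/2·779/8 + 3/2·377/8 = 6703/16

6703/16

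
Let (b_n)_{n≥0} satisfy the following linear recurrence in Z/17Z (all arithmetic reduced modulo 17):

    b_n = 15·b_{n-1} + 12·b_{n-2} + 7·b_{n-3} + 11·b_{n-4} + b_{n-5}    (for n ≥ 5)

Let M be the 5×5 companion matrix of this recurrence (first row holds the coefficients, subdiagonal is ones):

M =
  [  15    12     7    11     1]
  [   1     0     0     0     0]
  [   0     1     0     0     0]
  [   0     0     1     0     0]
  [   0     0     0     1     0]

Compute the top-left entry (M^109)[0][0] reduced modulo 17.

(M^109)[0][0] is the top entry after applying M 109 times to the unit state (1, 0, 0, 0, 0). Equivalently it is h_{113} for the auxiliary sequence (h_n) obeying the same recurrence with h_4 = 1 and h_i = 0 for 0 ≤ i < 4:
h_5 = 15·1 + 12·0 + 7·0 + 11·0 + 1·0 = 15
h_6 = 15·15 + 12·1 + 7·0 + 11·0 + 1·0 = 16
h_7 = 15·16 + 12·15 + 7·1 + 11·0 + 1·0 = 2
h_8 = 15·2 + 12·16 + 7·15 + 11·1 + 1·0 = 15
h_9 = 15·15 + 12·2 + 7·16 + 11·15 + 1·1 = 0
h_10 = 15·0 + 12·15 + 7·2 + 11·16 + 1·15 = 11
Continuing the recurrence:
  h_11 = 2;  h_12 = 6;  h_13 = 2;  h_14 = 16;  h_15 = 16;  h_16 = 4
  h_17 = 1;  h_18 = 13;  h_19 = 2;  h_20 = 15;  h_21 = 15;  h_22 = 2
  h_23 = 10;  h_24 = 4;  h_25 = 0;  h_26 = 2;  h_27 = 0;  h_28 = 10
  h_29 = 15;  h_30 = 10;  h_31 = 11;  h_32 = 7;  h_33 = 6;  h_34 = 2
  h_35 = 10;  h_36 = 15;  h_37 = 7;  h_38 = 9;  h_39 = 11;  h_40 = 4
  h_41 = 7;  h_42 = 13;  h_43 = 12;  h_44 = 15;  h_45 = 14;  h_46 = 12
  h_47 = 3;  h_48 = 5;  h_49 = 7;  h_50 = 9;  h_51 = 10;  h_52 = 8
  h_53 = 11;  h_54 = 12;  h_55 = 11;  h_56 = 8;  h_57 = 6;  h_58 = 15
  h_59 = 10;  h_60 = 12;  h_61 = 3;  h_62 = 5;  h_63 = 14;  h_64 = 8
  h_65 = 11;  h_66 = 9;  h_67 = 6;  h_68 = 3;  h_69 = 3;  h_70 = 12
  h_71 = 6;  h_72 = 5;  h_73 = 12;  h_74 = 9;  h_75 = 1;  h_76 = 13
  h_77 = 16;  h_78 = 4;  h_79 = 6;  h_80 = 3;  h_81 = 11;  h_82 = 14
  h_83 = 8;  h_84 = 13;  h_85 = 3;  h_86 = 14;  h_87 = 14;  h_88 = 6
  h_89 = 11;  h_90 = 16;  h_91 = 4;  h_92 = 1;  h_93 = 13;  h_94 = 14
  h_95 = 8;  h_96 = 3;  h_97 = 9;  h_98 = 3;  h_99 = 4;  h_100 = 13
  h_101 = 9;  h_102 = 4;  h_103 = 0;  h_104 = 3;  h_105 = 15;  h_106 = 8
  h_107 = 2;  h_108 = 9;  h_109 = 9;  h_110 = 3;  h_111 = 8
h_112 = 15·8 + 12·3 + 7·9 + 11·9 + 1·2 = 14
h_113 = 15·14 + 12·8 + 7·3 + 11·9 + 1·9 = 10

10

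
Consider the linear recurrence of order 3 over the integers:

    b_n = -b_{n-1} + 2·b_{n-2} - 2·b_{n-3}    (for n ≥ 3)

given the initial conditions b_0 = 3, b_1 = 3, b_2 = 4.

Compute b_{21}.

-9488426

b_3 = -1·4 + 2·3 + -2·3 = -4
b_4 = -1·-4 + 2·4 + -2·3 = 6
b_5 = -1·6 + 2·-4 + -2·4 = -22
b_6 = -1·-22 + 2·6 + -2·-4 = 42
b_7 = -1·42 + 2·-22 + -2·6 = -98
b_8 = -1·-98 + 2·42 + -2·-22 = 226
b_9 = -1·226 + 2·-98 + -2·42 = -506
b_10 = -1·-506 + 2·226 + -2·-98 = 1154
b_11 = -1·1154 + 2·-506 + -2·226 = -2618
b_12 = -1·-2618 + 2·1154 + -2·-506 = 5938
b_13 = -1·5938 + 2·-2618 + -2·1154 = -13482
b_14 = -1·-13482 + 2·5938 + -2·-2618 = 30594
b_15 = -1·30594 + 2·-13482 + -2·5938 = -69434
b_16 = -1·-69434 + 2·30594 + -2·-13482 = 157586
b_17 = -1·157586 + 2·-69434 + -2·30594 = -357642
b_18 = -1·-357642 + 2·157586 + -2·-69434 = 811682
b_19 = -1·811682 + 2·-357642 + -2·157586 = -1842138
b_20 = -1·-1842138 + 2·811682 + -2·-357642 = 4180786
b_21 = -1·4180786 + 2·-1842138 + -2·811682 = -9488426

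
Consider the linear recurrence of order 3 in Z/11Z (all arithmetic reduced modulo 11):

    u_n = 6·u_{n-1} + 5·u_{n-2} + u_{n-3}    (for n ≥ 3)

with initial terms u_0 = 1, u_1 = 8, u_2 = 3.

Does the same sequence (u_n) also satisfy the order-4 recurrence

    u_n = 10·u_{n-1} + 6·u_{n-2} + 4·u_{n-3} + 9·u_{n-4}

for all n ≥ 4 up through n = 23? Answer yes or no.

Terms u_0..u_23: 1, 8, 3, 4, 3, 8, 1, 5, 10, 9, 10, 5, 1, 8, 3, 4, 3, 8, 1, 5, 10, 9, 10, 5
n=4: candidate gives 0, actual u_4 = 3 ✗

no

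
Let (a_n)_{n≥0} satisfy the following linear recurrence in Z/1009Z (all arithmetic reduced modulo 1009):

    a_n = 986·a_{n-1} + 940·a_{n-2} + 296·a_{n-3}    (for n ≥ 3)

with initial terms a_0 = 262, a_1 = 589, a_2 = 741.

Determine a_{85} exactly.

1007

a_3 = 986·741 + 940·589 + 296·262 = 697
a_4 = 986·697 + 940·741 + 296·589 = 230
a_5 = 986·230 + 940·697 + 296·741 = 477
a_6 = 986·477 + 940·230 + 296·697 = 878
a_7 = 986·878 + 940·477 + 296·230 = 847
a_8 = 986·847 + 940·878 + 296·477 = 589
a_9 = 986·589 + 940·847 + 296·878 = 224
a_10 = 986·224 + 940·589 + 296·847 = 92
a_11 = 986·92 + 940·224 + 296·589 = 377
a_12 = 986·377 + 940·92 + 296·224 = 835
a_13 = 986·835 + 940·377 + 296·92 = 176
a_14 = 986·176 + 940·835 + 296·377 = 488
a_15 = 986·488 + 940·176 + 296·835 = 803
a_16 = 986·803 + 940·488 + 296·176 = 964
a_17 = 986·964 + 940·803 + 296·488 = 275
a_18 = 986·275 + 940·964 + 296·803 = 380
a_19 = 986·380 + 940·275 + 296·964 = 334
a_20 = 986·334 + 940·380 + 296·275 = 75
a_21 = 986·75 + 940·334 + 296·380 = 935
a_22 = 986·935 + 940·75 + 296·334 = 545
a_23 = 986·545 + 940·935 + 296·75 = 645
a_24 = 986·645 + 940·545 + 296·935 = 322
a_25 = 986·322 + 940·645 + 296·545 = 437
a_26 = 986·437 + 940·322 + 296·645 = 238
a_27 = 986·238 + 940·437 + 296·322 = 154
a_28 = 986·154 + 940·238 + 296·437 = 416
a_29 = 986·416 + 940·154 + 296·238 = 813
a_30 = 986·813 + 940·416 + 296·154 = 199
a_31 = 986·199 + 940·813 + 296·416 = 913
a_32 = 986·913 + 940·199 + 296·813 = 82
a_33 = 986·82 + 940·913 + 296·199 = 75
a_34 = 986·75 + 940·82 + 296·913 = 525
a_35 = 986·525 + 940·75 + 296·82 = 968
a_36 = 986·968 + 940·525 + 296·75 = 35
a_37 = 986·35 + 940·968 + 296·525 = 20
a_38 = 986·20 + 940·35 + 296·968 = 124
a_39 = 986·124 + 940·20 + 296·35 = 74
a_40 = 986·74 + 940·124 + 296·20 = 707
a_41 = 986·707 + 940·74 + 296·124 = 202
a_42 = 986·202 + 940·707 + 296·74 = 763
a_43 = 986·763 + 940·202 + 296·707 = 201
a_44 = 986·201 + 940·763 + 296·202 = 504
a_45 = 986·504 + 940·201 + 296·763 = 605
a_46 = 986·605 + 940·504 + 296·201 = 715
a_47 = 986·715 + 940·605 + 296·504 = 184
a_48 = 986·184 + 940·715 + 296·605 = 397
a_49 = 986·397 + 940·184 + 296·715 = 121
a_50 = 986·121 + 940·397 + 296·184 = 72
a_51 = 986·72 + 940·121 + 296·397 = 553
a_52 = 986·553 + 940·72 + 296·121 = 976
a_53 = 986·976 + 940·553 + 296·72 = 58
a_54 = 986·58 + 940·976 + 296·553 = 164
a_55 = 986·164 + 940·58 + 296·976 = 620
a_56 = 986·620 + 940·164 + 296·58 = 673
a_57 = 986·673 + 940·620 + 296·164 = 375
a_58 = 986·375 + 940·673 + 296·620 = 315
a_59 = 986·315 + 940·375 + 296·673 = 612
a_60 = 986·612 + 940·315 + 296·375 = 523
a_61 = 986·523 + 940·612 + 296·315 = 641
a_62 = 986·641 + 940·523 + 296·612 = 161
a_63 = 986·161 + 940·641 + 296·523 = 931
a_64 = 986·931 + 940·161 + 296·641 = 819
a_65 = 986·819 + 940·931 + 296·161 = 904
a_66 = 986·904 + 940·819 + 296·931 = 509
a_67 = 986·509 + 940·904 + 296·819 = 847
a_68 = 986·847 + 940·509 + 296·904 = 83
a_69 = 986·83 + 940·847 + 296·509 = 511
a_70 = 986·511 + 940·83 + 296·847 = 153
a_71 = 986·153 + 940·511 + 296·83 = 925
a_72 = 986·925 + 940·153 + 296·511 = 362
a_73 = 986·362 + 940·925 + 296·153 = 380
a_74 = 986·380 + 940·362 + 296·925 = 949
a_75 = 986·949 + 940·380 + 296·362 = 583
a_76 = 986·583 + 940·949 + 296·380 = 293
a_77 = 986·293 + 940·583 + 296·949 = 859
a_78 = 986·859 + 940·293 + 296·583 = 415
a_79 = 986·415 + 940·859 + 296·293 = 759
a_80 = 986·759 + 940·415 + 296·859 = 318
a_81 = 986·318 + 940·759 + 296·415 = 597
a_82 = 986·597 + 940·318 + 296·759 = 308
a_83 = 986·308 + 940·597 + 296·318 = 446
a_84 = 986·446 + 940·308 + 296·597 = 915
a_85 = 986·915 + 940·446 + 296·308 = 1007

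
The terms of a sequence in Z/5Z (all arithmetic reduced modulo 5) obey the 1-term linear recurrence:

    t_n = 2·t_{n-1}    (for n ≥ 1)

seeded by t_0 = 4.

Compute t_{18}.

t_1 = 2·4 = 3
t_2 = 2·3 = 1
t_3 = 2·1 = 2
t_4 = 2·2 = 4
(t_4) = (4) = (t_0), so the sequence has period 4.
18 ≡ 2 (mod 4), hence t_18 = t_2 = 1.

1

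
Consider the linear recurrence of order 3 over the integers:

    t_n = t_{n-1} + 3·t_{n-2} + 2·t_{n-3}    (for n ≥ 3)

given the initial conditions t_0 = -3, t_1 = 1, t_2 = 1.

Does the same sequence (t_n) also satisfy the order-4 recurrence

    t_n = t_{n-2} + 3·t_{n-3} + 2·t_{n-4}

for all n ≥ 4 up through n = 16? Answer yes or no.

no

Terms t_0..t_16: -3, 1, 1, -2, 3, -1, 4, 7, 17, 46, 111, 283, 708, 1779, 4469, 11222, 28187
n=4: candidate gives -2, actual t_4 = 3 ✗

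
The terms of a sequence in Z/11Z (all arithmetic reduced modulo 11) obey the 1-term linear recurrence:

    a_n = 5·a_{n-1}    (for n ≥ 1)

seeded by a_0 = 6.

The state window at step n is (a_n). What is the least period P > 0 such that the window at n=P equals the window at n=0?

5

n=0: window = (6)
n=1: window = (8)
n=2: window = (7)
n=3: window = (2)
n=4: window = (10)
n=5: window = (6)
window at n=5 equals window at n=0 → period = 5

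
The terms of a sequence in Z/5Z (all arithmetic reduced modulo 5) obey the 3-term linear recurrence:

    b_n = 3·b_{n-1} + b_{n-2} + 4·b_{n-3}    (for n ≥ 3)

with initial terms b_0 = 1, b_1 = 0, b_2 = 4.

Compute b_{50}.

4

b_3 = 3·4 + 1·0 + 4·1 = 1
b_4 = 3·1 + 1·4 + 4·0 = 2
b_5 = 3·2 + 1·1 + 4·4 = 3
b_6 = 3·3 + 1·2 + 4·1 = 0
b_7 = 3·0 + 1·3 + 4·2 = 1
b_8 = 3·1 + 1·0 + 4·3 = 0
b_9 = 3·0 + 1·1 + 4·0 = 1
b_10 = 3·1 + 1·0 + 4·1 = 2
b_11 = 3·2 + 1·1 + 4·0 = 2
b_12 = 3·2 + 1·2 + 4·1 = 2
b_13 = 3·2 + 1·2 + 4·2 = 1
b_14 = 3·1 + 1·2 + 4·2 = 3
b_15 = 3·3 + 1·1 + 4·2 = 3
b_16 = 3·3 + 1·3 + 4·1 = 1
b_17 = 3·1 + 1·3 + 4·3 = 3
b_18 = 3·3 + 1·1 + 4·3 = 2
b_19 = 3·2 + 1·3 + 4·1 = 3
b_20 = 3·3 + 1·2 + 4·3 = 3
b_21 = 3·3 + 1·3 + 4·2 = 0
b_22 = 3·0 + 1·3 + 4·3 = 0
b_23 = 3·0 + 1·0 + 4·3 = 2
b_24 = 3·2 + 1·0 + 4·0 = 1
b_25 = 3·1 + 1·2 + 4·0 = 0
b_26 = 3·0 + 1·1 + 4·2 = 4
(b_24, b_25, b_26) = (1, 0, 4) = (b_0, b_1, b_2), so the sequence has period 24.
50 ≡ 2 (mod 24), hence b_50 = b_2 = 4.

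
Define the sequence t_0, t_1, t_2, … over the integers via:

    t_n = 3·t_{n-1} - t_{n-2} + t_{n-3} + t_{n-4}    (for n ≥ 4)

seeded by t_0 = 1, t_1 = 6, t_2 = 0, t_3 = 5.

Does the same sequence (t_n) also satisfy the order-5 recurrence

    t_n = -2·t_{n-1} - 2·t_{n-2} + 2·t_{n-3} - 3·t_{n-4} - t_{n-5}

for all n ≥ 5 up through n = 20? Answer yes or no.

no

Terms t_0..t_20: 1, 6, 0, 5, 22, 67, 184, 512, 1441, 4062, 11441, 32214, 90704, 255401, 719154, 2024979, 5701888, 16055240, 45207965, 127295522, 358435729
n=5: candidate gives -73, actual t_5 = 67 ✗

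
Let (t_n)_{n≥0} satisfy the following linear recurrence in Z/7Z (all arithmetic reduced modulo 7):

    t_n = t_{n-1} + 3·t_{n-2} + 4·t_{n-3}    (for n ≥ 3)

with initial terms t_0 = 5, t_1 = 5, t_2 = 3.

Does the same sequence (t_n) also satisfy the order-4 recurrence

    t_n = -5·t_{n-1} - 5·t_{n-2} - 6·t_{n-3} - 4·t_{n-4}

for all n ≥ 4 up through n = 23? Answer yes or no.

yes

Terms t_0..t_23: 5, 5, 3, 3, 4, 4, 0, 0, 2, 2, 1, 1, 5, 5, 3, 3, 4, 4, 0, 0, 2, 2, 1, 1
n=4: candidate gives 4, actual t_4 = 4 ✓
n=5: candidate gives 4, actual t_5 = 4 ✓
n=6: candidate gives 0, actual t_6 = 0 ✓
n=7: candidate gives 0, actual t_7 = 0 ✓
n=8: candidate gives 2, actual t_8 = 2 ✓
n=9: candidate gives 2, actual t_9 = 2 ✓
n=10: candidate gives 1, actual t_10 = 1 ✓
n=11: candidate gives 1, actual t_11 = 1 ✓
n=12: candidate gives 5, actual t_12 = 5 ✓
n=13: candidate gives 5, actual t_13 = 5 ✓
n=14: candidate gives 3, actual t_14 = 3 ✓
n=15: candidate gives 3, actual t_15 = 3 ✓
n=16: candidate gives 4, actual t_16 = 4 ✓
n=17: candidate gives 4, actual t_17 = 4 ✓
n=18: candidate gives 0, actual t_18 = 0 ✓
n=19: candidate gives 0, actual t_19 = 0 ✓
n=20: candidate gives 2, actual t_20 = 2 ✓
n=21: candidate gives 2, actual t_21 = 2 ✓
n=22: candidate gives 1, actual t_22 = 1 ✓
n=23: candidate gives 1, actual t_23 = 1 ✓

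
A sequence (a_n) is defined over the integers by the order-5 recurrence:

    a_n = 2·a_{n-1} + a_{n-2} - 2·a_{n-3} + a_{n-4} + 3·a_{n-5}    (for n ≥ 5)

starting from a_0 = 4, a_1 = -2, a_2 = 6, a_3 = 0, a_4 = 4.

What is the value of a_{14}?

a_5 = 2·4 + 1·0 + -2·6 + 1·-2 + 3·4 = 6
a_6 = 2·6 + 1·4 + -2·0 + 1·6 + 3·-2 = 16
a_7 = 2·16 + 1·6 + -2·4 + 1·0 + 3·6 = 48
a_8 = 2·48 + 1·16 + -2·6 + 1·4 + 3·0 = 104
a_9 = 2·104 + 1·48 + -2·16 + 1·6 + 3·4 = 242
a_10 = 2·242 + 1·104 + -2·48 + 1·16 + 3·6 = 526
a_11 = 2·526 + 1·242 + -2·104 + 1·48 + 3·16 = 1182
a_12 = 2·1182 + 1·526 + -2·242 + 1·104 + 3·48 = 2654
a_13 = 2·2654 + 1·1182 + -2·526 + 1·242 + 3·104 = 5992
a_14 = 2·5992 + 1·2654 + -2·1182 + 1·526 + 3·242 = 13526

13526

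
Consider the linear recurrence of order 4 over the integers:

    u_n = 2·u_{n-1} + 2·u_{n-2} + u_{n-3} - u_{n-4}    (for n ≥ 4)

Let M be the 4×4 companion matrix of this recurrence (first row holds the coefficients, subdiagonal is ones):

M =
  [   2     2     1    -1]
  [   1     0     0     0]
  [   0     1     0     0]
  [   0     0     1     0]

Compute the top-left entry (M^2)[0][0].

6

(M^2)[0][0] is the top entry after applying M 2 times to the unit state (1, 0, 0, 0). Equivalently it is h_{5} for the auxiliary sequence (h_n) obeying the same recurrence with h_3 = 1 and h_i = 0 for 0 ≤ i < 3:
h_4 = 2·1 + 2·0 + 1·0 + -1·0 = 2
h_5 = 2·2 + 2·1 + 1·0 + -1·0 = 6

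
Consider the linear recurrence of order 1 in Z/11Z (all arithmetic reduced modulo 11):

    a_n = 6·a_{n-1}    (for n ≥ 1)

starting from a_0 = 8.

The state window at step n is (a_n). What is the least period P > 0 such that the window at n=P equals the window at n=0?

10

n=0: window = (8)
n=1: window = (4)
n=2: window = (2)
n=3: window = (1)
n=4: window = (6)
n=5: window = (3)
n=6: window = (7)
n=7: window = (9)
n=8: window = (10)
n=9: window = (5)
n=10: window = (8)
window at n=10 equals window at n=0 → period = 10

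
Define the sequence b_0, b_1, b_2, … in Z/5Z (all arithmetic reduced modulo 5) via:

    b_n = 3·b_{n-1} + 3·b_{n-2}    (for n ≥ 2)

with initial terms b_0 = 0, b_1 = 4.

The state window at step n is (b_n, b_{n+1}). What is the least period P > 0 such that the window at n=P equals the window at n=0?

4

n=0: window = (0, 4)
n=1: window = (4, 2)
n=2: window = (2, 3)
n=3: window = (3, 0)
n=4: window = (0, 4)
window at n=4 equals window at n=0 → period = 4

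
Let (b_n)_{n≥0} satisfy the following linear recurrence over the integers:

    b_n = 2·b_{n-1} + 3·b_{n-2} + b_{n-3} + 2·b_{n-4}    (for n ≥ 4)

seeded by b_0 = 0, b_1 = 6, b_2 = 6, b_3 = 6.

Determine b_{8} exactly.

b_4 = 2·6 + 3·6 + 1·6 + 2·0 = 36
b_5 = 2·36 + 3·6 + 1·6 + 2·6 = 108
b_6 = 2·108 + 3·36 + 1·6 + 2·6 = 342
b_7 = 2·342 + 3·108 + 1·36 + 2·6 = 1056
b_8 = 2·1056 + 3·342 + 1·108 + 2·36 = 3318

3318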